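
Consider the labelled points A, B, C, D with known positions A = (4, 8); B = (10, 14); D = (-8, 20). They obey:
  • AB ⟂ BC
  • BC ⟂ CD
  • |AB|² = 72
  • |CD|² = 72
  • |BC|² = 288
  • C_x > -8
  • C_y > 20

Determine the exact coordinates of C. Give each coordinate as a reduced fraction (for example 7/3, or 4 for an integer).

C = (-2, 26)

1. C_x = -2  [[AB ⟂ BC ⇒ 6x+6y-144=0] ∩ [|C−(-8, 20)|²=72]]
2. C_y = 26  [[AB ⟂ BC ⇒ 6x+6y-144=0] ∩ [|C−(-8, 20)|²=72]]
   so C = (-2, 26)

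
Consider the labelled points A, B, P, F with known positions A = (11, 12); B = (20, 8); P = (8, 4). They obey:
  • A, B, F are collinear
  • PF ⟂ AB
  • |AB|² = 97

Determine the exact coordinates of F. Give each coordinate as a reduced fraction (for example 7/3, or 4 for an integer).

F = (1112/97, 1144/97)

1. F_x = 1112/97  [[A, B, F are collinear ⇒ 4x+9y-152=0] ∩ [PF ⟂ AB ⇒ 9x-4y-56=0]]
2. F_y = 1144/97  [[A, B, F are collinear ⇒ 4x+9y-152=0] ∩ [PF ⟂ AB ⇒ 9x-4y-56=0]]
   so F = (1112/97, 1144/97)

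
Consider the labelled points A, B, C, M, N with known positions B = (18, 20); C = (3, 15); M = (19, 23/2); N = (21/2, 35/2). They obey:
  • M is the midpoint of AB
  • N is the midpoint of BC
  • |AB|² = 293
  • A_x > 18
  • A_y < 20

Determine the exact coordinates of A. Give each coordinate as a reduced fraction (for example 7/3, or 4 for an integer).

1. A_x = 20  [A = 2·M−B = 2·(19, 23/2)−(18, 20)]
2. A_y = 3  [A = 2·M−B = 2·(19, 23/2)−(18, 20)]
   so A = (20, 3)

A = (20, 3)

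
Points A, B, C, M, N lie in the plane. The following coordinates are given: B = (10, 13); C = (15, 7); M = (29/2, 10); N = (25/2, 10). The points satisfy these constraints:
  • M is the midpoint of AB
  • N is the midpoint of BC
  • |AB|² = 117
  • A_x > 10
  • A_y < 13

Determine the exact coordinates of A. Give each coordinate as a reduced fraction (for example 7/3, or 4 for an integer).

A = (19, 7)

1. A_x = 19  [A = 2·M−B = 2·(29/2, 10)−(10, 13)]
2. A_y = 7  [A = 2·M−B = 2·(29/2, 10)−(10, 13)]
   so A = (19, 7)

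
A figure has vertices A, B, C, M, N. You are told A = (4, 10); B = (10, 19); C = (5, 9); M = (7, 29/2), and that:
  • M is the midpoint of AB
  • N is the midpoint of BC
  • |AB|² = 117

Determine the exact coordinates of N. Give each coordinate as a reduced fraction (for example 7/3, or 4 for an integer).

1. N_x = 15/2  [2·N = B+C = (10, 19)+(5, 9)]
2. N_y = 14  [2·N = B+C = (10, 19)+(5, 9)]
   so N = (15/2, 14)

N = (15/2, 14)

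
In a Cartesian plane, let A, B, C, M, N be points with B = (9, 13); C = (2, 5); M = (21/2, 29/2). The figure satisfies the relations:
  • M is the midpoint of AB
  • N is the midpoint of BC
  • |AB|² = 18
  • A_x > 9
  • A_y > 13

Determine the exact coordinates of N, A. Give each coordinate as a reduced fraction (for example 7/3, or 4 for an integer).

N = (11/2, 9)
A = (12, 16)

1. A_x = 12  [A = 2·M−B = 2·(21/2, 29/2)−(9, 13)]
2. A_y = 16  [A = 2·M−B = 2·(21/2, 29/2)−(9, 13)]
   so A = (12, 16)
3. N_x = 11/2  [2·N = B+C = (9, 13)+(2, 5)]
4. N_y = 9  [2·N = B+C = (9, 13)+(2, 5)]
   so N = (11/2, 9)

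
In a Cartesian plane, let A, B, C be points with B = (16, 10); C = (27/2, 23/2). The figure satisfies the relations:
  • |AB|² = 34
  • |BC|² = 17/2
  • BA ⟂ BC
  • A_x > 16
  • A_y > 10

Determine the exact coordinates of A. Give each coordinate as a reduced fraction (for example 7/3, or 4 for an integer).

A = (19, 15)

1. A_x = 19  [[BA ⟂ BC ⇒ -5/2x+3/2y+25=0] ∩ [|A−(16, 10)|²=34]]
2. A_y = 15  [[BA ⟂ BC ⇒ -5/2x+3/2y+25=0] ∩ [|A−(16, 10)|²=34]]
   so A = (19, 15)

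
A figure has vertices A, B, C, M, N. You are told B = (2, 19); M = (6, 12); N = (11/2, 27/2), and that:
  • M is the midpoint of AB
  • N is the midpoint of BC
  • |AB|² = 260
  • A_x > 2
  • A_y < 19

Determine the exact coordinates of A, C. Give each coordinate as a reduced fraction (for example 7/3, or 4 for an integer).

A = (10, 5)
C = (9, 8)

1. A_x = 10  [A = 2·M−B = 2·(6, 12)−(2, 19)]
2. A_y = 5  [A = 2·M−B = 2·(6, 12)−(2, 19)]
   so A = (10, 5)
3. C_x = 9  [C = 2·N−B = 2·(11/2, 27/2)−(2, 19)]
4. C_y = 8  [C = 2·N−B = 2·(11/2, 27/2)−(2, 19)]
   so C = (9, 8)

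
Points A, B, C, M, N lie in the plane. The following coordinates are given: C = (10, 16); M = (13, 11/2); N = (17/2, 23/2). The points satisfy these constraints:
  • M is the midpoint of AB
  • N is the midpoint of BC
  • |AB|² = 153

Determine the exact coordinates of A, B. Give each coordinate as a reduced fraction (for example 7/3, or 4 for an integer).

1. B_x = 7  [B = 2·N−C = 2·(17/2, 23/2)−(10, 16)]
2. B_y = 7  [B = 2·N−C = 2·(17/2, 23/2)−(10, 16)]
   so B = (7, 7)
3. A_x = 19  [A = 2·M−B = 2·(13, 11/2)−(7, 7)]
4. A_y = 4  [A = 2·M−B = 2·(13, 11/2)−(7, 7)]
   so A = (19, 4)

A = (19, 4)
B = (7, 7)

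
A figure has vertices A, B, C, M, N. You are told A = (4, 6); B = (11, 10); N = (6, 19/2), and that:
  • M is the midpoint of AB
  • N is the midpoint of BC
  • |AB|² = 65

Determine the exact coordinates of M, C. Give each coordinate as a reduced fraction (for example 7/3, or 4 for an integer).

M = (15/2, 8)
C = (1, 9)

1. M_x = 15/2  [2·M = A+B = (4, 6)+(11, 10)]
2. M_y = 8  [2·M = A+B = (4, 6)+(11, 10)]
   so M = (15/2, 8)
3. C_x = 1  [C = 2·N−B = 2·(6, 19/2)−(11, 10)]
4. C_y = 9  [C = 2·N−B = 2·(6, 19/2)−(11, 10)]
   so C = (1, 9)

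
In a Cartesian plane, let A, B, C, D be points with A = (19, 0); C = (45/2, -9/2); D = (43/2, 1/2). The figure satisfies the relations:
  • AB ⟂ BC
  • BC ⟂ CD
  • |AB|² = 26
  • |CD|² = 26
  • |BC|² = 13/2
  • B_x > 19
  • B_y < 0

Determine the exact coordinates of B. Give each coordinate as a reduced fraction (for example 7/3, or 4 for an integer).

1. B_x = 20  [[BC ⟂ CD ⇒ 1x-5y-45=0] ∩ [|B−(19, 0)|²=26]]
2. B_y = -5  [[BC ⟂ CD ⇒ 1x-5y-45=0] ∩ [|B−(19, 0)|²=26]]
   so B = (20, -5)

B = (20, -5)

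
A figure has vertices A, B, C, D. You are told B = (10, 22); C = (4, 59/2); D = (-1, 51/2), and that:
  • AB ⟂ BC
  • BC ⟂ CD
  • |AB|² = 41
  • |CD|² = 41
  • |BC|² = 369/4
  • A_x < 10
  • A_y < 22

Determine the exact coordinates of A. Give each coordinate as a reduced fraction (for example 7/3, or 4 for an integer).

A = (5, 18)

1. A_x = 5  [[AB ⟂ BC ⇒ 6x-15/2y+105=0] ∩ [|A−(10, 22)|²=41]]
2. A_y = 18  [[AB ⟂ BC ⇒ 6x-15/2y+105=0] ∩ [|A−(10, 22)|²=41]]
   so A = (5, 18)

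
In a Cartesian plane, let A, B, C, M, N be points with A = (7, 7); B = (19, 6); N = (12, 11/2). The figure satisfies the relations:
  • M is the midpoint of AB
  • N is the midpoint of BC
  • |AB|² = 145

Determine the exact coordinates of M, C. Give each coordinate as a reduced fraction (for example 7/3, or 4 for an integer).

1. M_x = 13  [2·M = A+B = (7, 7)+(19, 6)]
2. M_y = 13/2  [2·M = A+B = (7, 7)+(19, 6)]
   so M = (13, 13/2)
3. C_x = 5  [C = 2·N−B = 2·(12, 11/2)−(19, 6)]
4. C_y = 5  [C = 2·N−B = 2·(12, 11/2)−(19, 6)]
   so C = (5, 5)

M = (13, 13/2)
C = (5, 5)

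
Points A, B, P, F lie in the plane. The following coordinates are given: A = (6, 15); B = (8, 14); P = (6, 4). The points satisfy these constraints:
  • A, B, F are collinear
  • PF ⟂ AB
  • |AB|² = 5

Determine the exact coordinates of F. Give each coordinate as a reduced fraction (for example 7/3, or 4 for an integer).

1. F_x = 52/5  [[A, B, F are collinear ⇒ 1x+2y-36=0] ∩ [PF ⟂ AB ⇒ 2x-1y-8=0]]
2. F_y = 64/5  [[A, B, F are collinear ⇒ 1x+2y-36=0] ∩ [PF ⟂ AB ⇒ 2x-1y-8=0]]
   so F = (52/5, 64/5)

F = (52/5, 64/5)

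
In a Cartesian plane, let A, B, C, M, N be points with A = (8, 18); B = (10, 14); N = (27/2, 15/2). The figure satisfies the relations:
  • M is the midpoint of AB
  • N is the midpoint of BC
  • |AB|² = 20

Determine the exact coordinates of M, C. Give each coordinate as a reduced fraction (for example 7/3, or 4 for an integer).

1. M_x = 9  [2·M = A+B = (8, 18)+(10, 14)]
2. M_y = 16  [2·M = A+B = (8, 18)+(10, 14)]
   so M = (9, 16)
3. C_x = 17  [C = 2·N−B = 2·(27/2, 15/2)−(10, 14)]
4. C_y = 1  [C = 2·N−B = 2·(27/2, 15/2)−(10, 14)]
   so C = (17, 1)

M = (9, 16)
C = (17, 1)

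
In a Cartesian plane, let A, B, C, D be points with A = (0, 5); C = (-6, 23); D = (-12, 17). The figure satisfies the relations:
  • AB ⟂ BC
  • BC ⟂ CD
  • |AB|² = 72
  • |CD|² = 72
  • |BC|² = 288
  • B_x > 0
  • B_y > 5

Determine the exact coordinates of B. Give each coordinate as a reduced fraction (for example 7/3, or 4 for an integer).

B = (6, 11)

1. B_x = 6  [[BC ⟂ CD ⇒ 6x+6y-102=0] ∩ [|B−(0, 5)|²=72]]
2. B_y = 11  [[BC ⟂ CD ⇒ 6x+6y-102=0] ∩ [|B−(0, 5)|²=72]]
   so B = (6, 11)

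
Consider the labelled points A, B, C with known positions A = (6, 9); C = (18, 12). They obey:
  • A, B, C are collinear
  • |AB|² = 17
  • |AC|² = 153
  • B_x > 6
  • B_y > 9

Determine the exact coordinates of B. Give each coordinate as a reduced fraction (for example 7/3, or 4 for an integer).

B = (10, 10)

1. B_x = 10  [[A, B, C are collinear ⇒ 3x-12y+90=0] ∩ [|B−(6, 9)|²=17]]
2. B_y = 10  [[A, B, C are collinear ⇒ 3x-12y+90=0] ∩ [|B−(6, 9)|²=17]]
   so B = (10, 10)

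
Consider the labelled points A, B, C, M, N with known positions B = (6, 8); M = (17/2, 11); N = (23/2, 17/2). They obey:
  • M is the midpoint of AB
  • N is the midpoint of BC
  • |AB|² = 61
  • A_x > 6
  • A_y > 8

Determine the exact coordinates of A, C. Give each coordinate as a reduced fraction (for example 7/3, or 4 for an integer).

A = (11, 14)
C = (17, 9)

1. A_x = 11  [A = 2·M−B = 2·(17/2, 11)−(6, 8)]
2. A_y = 14  [A = 2·M−B = 2·(17/2, 11)−(6, 8)]
   so A = (11, 14)
3. C_x = 17  [C = 2·N−B = 2·(23/2, 17/2)−(6, 8)]
4. C_y = 9  [C = 2·N−B = 2·(23/2, 17/2)−(6, 8)]
   so C = (17, 9)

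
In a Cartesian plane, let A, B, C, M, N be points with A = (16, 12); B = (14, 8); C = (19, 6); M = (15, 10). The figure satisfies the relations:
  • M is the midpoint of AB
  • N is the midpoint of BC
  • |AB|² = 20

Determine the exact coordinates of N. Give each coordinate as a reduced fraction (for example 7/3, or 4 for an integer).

N = (33/2, 7)

1. N_x = 33/2  [2·N = B+C = (14, 8)+(19, 6)]
2. N_y = 7  [2·N = B+C = (14, 8)+(19, 6)]
   so N = (33/2, 7)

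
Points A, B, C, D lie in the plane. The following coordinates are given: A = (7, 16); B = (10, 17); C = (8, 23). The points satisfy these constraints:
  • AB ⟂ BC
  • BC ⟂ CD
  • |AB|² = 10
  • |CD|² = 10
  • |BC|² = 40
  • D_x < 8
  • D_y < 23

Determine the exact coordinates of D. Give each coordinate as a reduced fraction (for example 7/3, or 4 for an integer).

1. D_x = 5  [[BC ⟂ CD ⇒ -2x+6y-122=0] ∩ [|D−(8, 23)|²=10]]
2. D_y = 22  [[BC ⟂ CD ⇒ -2x+6y-122=0] ∩ [|D−(8, 23)|²=10]]
   so D = (5, 22)

D = (5, 22)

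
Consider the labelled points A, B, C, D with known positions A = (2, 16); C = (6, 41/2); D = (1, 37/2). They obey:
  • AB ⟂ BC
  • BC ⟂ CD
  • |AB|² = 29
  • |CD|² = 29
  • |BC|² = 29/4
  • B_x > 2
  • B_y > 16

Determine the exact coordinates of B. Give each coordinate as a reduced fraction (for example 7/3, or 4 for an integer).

1. B_x = 7  [[BC ⟂ CD ⇒ 5x+2y-71=0] ∩ [|B−(2, 16)|²=29]]
2. B_y = 18  [[BC ⟂ CD ⇒ 5x+2y-71=0] ∩ [|B−(2, 16)|²=29]]
   so B = (7, 18)

B = (7, 18)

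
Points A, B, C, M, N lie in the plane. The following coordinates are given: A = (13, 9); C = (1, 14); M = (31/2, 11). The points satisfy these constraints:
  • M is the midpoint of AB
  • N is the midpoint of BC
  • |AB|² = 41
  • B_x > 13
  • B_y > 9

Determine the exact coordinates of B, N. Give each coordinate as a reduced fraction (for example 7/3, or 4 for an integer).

B = (18, 13)
N = (19/2, 27/2)

1. B_x = 18  [B = 2·M−A = 2·(31/2, 11)−(13, 9)]
2. B_y = 13  [B = 2·M−A = 2·(31/2, 11)−(13, 9)]
   so B = (18, 13)
3. N_x = 19/2  [2·N = B+C = (18, 13)+(1, 14)]
4. N_y = 27/2  [2·N = B+C = (18, 13)+(1, 14)]
   so N = (19/2, 27/2)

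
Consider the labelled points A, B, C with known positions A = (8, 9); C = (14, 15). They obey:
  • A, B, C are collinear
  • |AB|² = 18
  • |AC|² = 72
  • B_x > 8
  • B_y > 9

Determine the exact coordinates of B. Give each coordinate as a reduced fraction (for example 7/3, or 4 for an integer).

B = (11, 12)

1. B_x = 11  [[A, B, C are collinear ⇒ 6x-6y+6=0] ∩ [|B−(8, 9)|²=18]]
2. B_y = 12  [[A, B, C are collinear ⇒ 6x-6y+6=0] ∩ [|B−(8, 9)|²=18]]
   so B = (11, 12)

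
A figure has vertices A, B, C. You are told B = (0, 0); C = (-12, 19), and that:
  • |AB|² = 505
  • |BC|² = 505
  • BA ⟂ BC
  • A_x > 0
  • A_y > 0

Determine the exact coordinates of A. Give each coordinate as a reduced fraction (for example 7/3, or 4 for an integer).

1. A_x = 19  [[BA ⟂ BC ⇒ -12x+19y=0] ∩ [|A−(0, 0)|²=505]]
2. A_y = 12  [[BA ⟂ BC ⇒ -12x+19y=0] ∩ [|A−(0, 0)|²=505]]
   so A = (19, 12)

A = (19, 12)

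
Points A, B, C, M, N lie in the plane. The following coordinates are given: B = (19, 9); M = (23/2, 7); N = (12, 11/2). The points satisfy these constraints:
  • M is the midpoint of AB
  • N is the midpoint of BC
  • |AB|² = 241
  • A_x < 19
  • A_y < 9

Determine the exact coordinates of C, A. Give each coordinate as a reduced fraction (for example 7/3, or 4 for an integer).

C = (5, 2)
A = (4, 5)

1. A_x = 4  [A = 2·M−B = 2·(23/2, 7)−(19, 9)]
2. A_y = 5  [A = 2·M−B = 2·(23/2, 7)−(19, 9)]
   so A = (4, 5)
3. C_x = 5  [C = 2·N−B = 2·(12, 11/2)−(19, 9)]
4. C_y = 2  [C = 2·N−B = 2·(12, 11/2)−(19, 9)]
   so C = (5, 2)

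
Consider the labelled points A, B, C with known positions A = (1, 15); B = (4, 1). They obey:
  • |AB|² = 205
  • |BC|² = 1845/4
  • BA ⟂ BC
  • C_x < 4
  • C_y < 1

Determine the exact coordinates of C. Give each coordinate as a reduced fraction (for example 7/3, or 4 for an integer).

C = (-17, -7/2)

1. C_x = -17  [[BA ⟂ BC ⇒ -3x+14y-2=0] ∩ [|C−(4, 1)|²=1845/4]]
2. C_y = -7/2  [[BA ⟂ BC ⇒ -3x+14y-2=0] ∩ [|C−(4, 1)|²=1845/4]]
   so C = (-17, -7/2)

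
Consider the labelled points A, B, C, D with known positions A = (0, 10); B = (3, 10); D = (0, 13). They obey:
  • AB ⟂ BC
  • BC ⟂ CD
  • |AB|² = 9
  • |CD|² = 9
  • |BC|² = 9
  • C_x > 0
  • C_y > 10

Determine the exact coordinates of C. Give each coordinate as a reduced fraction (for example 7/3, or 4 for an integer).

1. C_x = 3  [[AB ⟂ BC ⇒ 3x-9=0] ∩ [|C−(0, 13)|²=9]]
2. C_y = 13  [[AB ⟂ BC ⇒ 3x-9=0] ∩ [|C−(0, 13)|²=9]]
   so C = (3, 13)

C = (3, 13)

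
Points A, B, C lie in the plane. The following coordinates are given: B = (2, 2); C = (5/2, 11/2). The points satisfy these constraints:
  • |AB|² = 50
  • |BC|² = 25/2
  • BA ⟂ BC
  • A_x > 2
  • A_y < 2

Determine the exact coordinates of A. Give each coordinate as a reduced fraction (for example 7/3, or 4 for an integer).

A = (9, 1)

1. A_x = 9  [[BA ⟂ BC ⇒ 1/2x+7/2y-8=0] ∩ [|A−(2, 2)|²=50]]
2. A_y = 1  [[BA ⟂ BC ⇒ 1/2x+7/2y-8=0] ∩ [|A−(2, 2)|²=50]]
   so A = (9, 1)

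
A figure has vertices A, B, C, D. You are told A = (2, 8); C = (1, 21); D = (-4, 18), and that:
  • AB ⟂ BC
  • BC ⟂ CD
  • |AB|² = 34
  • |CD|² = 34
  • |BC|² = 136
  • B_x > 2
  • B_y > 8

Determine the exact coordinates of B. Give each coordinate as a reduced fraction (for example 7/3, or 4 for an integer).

1. B_x = 7  [[BC ⟂ CD ⇒ 5x+3y-68=0] ∩ [|B−(2, 8)|²=34]]
2. B_y = 11  [[BC ⟂ CD ⇒ 5x+3y-68=0] ∩ [|B−(2, 8)|²=34]]
   so B = (7, 11)

B = (7, 11)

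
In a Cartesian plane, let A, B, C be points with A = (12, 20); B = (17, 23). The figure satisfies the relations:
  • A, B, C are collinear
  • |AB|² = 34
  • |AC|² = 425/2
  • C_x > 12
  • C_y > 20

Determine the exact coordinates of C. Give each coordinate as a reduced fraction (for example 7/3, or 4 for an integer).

1. C_x = 49/2  [[A, B, C are collinear ⇒ -3x+5y-64=0] ∩ [|C−(12, 20)|²=425/2]]
2. C_y = 55/2  [[A, B, C are collinear ⇒ -3x+5y-64=0] ∩ [|C−(12, 20)|²=425/2]]
   so C = (49/2, 55/2)

C = (49/2, 55/2)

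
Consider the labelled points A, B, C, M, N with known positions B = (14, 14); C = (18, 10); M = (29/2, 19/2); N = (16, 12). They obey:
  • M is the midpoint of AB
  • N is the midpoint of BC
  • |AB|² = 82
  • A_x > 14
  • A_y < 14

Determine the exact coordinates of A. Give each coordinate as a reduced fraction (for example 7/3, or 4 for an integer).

A = (15, 5)

1. A_x = 15  [A = 2·M−B = 2·(29/2, 19/2)−(14, 14)]
2. A_y = 5  [A = 2·M−B = 2·(29/2, 19/2)−(14, 14)]
   so A = (15, 5)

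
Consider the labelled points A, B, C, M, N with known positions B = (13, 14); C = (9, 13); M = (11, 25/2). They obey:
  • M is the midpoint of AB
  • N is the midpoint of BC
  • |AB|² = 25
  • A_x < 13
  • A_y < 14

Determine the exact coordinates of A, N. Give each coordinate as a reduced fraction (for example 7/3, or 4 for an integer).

1. A_x = 9  [A = 2·M−B = 2·(11, 25/2)−(13, 14)]
2. A_y = 11  [A = 2·M−B = 2·(11, 25/2)−(13, 14)]
   so A = (9, 11)
3. N_x = 11  [2·N = B+C = (13, 14)+(9, 13)]
4. N_y = 27/2  [2·N = B+C = (13, 14)+(9, 13)]
   so N = (11, 27/2)

A = (9, 11)
N = (11, 27/2)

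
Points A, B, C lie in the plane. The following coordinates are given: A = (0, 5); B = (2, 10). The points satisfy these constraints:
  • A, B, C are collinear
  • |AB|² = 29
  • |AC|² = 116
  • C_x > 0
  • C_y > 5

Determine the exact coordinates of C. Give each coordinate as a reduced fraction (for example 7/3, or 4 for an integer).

1. C_x = 4  [[A, B, C are collinear ⇒ -5x+2y-10=0] ∩ [|C−(0, 5)|²=116]]
2. C_y = 15  [[A, B, C are collinear ⇒ -5x+2y-10=0] ∩ [|C−(0, 5)|²=116]]
   so C = (4, 15)

C = (4, 15)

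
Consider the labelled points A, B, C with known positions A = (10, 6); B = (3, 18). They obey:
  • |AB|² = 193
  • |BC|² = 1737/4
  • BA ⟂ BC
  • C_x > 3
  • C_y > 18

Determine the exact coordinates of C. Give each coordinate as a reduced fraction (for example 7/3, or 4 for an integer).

C = (21, 57/2)

1. C_x = 21  [[BA ⟂ BC ⇒ 7x-12y+195=0] ∩ [|C−(3, 18)|²=1737/4]]
2. C_y = 57/2  [[BA ⟂ BC ⇒ 7x-12y+195=0] ∩ [|C−(3, 18)|²=1737/4]]
   so C = (21, 57/2)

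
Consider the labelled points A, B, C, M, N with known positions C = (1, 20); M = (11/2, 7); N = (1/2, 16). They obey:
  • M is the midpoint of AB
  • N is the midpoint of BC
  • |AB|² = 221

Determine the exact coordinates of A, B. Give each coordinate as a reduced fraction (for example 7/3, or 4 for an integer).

1. B_x = 0  [B = 2·N−C = 2·(1/2, 16)−(1, 20)]
2. B_y = 12  [B = 2·N−C = 2·(1/2, 16)−(1, 20)]
   so B = (0, 12)
3. A_x = 11  [A = 2·M−B = 2·(11/2, 7)−(0, 12)]
4. A_y = 2  [A = 2·M−B = 2·(11/2, 7)−(0, 12)]
   so A = (11, 2)

A = (11, 2)
B = (0, 12)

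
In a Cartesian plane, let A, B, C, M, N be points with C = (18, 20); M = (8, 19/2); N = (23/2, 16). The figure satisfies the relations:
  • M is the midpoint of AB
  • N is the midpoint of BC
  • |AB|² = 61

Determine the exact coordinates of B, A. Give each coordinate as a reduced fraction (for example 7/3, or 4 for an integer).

1. B_x = 5  [B = 2·N−C = 2·(23/2, 16)−(18, 20)]
2. B_y = 12  [B = 2·N−C = 2·(23/2, 16)−(18, 20)]
   so B = (5, 12)
3. A_x = 11  [A = 2·M−B = 2·(8, 19/2)−(5, 12)]
4. A_y = 7  [A = 2·M−B = 2·(8, 19/2)−(5, 12)]
   so A = (11, 7)

B = (5, 12)
A = (11, 7)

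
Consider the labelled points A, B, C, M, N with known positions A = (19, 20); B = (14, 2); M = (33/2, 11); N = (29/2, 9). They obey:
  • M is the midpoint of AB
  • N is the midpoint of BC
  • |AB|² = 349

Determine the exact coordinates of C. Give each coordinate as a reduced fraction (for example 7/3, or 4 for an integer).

1. C_x = 15  [C = 2·N−B = 2·(29/2, 9)−(14, 2)]
2. C_y = 16  [C = 2·N−B = 2·(29/2, 9)−(14, 2)]
   so C = (15, 16)

C = (15, 16)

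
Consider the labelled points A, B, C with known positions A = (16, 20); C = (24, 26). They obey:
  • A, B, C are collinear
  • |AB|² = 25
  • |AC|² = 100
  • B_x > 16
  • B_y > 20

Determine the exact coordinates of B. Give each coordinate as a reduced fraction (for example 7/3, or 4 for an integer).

1. B_x = 20  [[A, B, C are collinear ⇒ 6x-8y+64=0] ∩ [|B−(16, 20)|²=25]]
2. B_y = 23  [[A, B, C are collinear ⇒ 6x-8y+64=0] ∩ [|B−(16, 20)|²=25]]
   so B = (20, 23)

B = (20, 23)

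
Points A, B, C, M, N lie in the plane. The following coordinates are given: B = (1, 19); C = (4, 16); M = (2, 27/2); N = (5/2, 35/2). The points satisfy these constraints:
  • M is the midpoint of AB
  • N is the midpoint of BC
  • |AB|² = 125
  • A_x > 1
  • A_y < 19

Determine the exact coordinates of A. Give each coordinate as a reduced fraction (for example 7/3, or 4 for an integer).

A = (3, 8)

1. A_x = 3  [A = 2·M−B = 2·(2, 27/2)−(1, 19)]
2. A_y = 8  [A = 2·M−B = 2·(2, 27/2)−(1, 19)]
   so A = (3, 8)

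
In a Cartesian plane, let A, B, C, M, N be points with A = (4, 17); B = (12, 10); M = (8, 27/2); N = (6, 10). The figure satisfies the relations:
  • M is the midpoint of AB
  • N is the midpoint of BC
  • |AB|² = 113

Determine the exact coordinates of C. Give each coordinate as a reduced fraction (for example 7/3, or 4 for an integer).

1. C_x = 0  [C = 2·N−B = 2·(6, 10)−(12, 10)]
2. C_y = 10  [C = 2·N−B = 2·(6, 10)−(12, 10)]
   so C = (0, 10)

C = (0, 10)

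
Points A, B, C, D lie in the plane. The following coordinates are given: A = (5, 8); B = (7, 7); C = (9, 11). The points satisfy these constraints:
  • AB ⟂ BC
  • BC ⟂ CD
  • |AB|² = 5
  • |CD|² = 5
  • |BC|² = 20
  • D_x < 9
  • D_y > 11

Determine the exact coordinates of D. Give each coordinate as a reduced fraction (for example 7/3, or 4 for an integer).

1. D_x = 7  [[BC ⟂ CD ⇒ 2x+4y-62=0] ∩ [|D−(9, 11)|²=5]]
2. D_y = 12  [[BC ⟂ CD ⇒ 2x+4y-62=0] ∩ [|D−(9, 11)|²=5]]
   so D = (7, 12)

D = (7, 12)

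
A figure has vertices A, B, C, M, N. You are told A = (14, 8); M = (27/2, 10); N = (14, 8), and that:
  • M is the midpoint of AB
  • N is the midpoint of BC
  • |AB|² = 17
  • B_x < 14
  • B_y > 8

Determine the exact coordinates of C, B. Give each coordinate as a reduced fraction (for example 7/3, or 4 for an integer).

1. B_x = 13  [B = 2·M−A = 2·(27/2, 10)−(14, 8)]
2. B_y = 12  [B = 2·M−A = 2·(27/2, 10)−(14, 8)]
   so B = (13, 12)
3. C_x = 15  [C = 2·N−B = 2·(14, 8)−(13, 12)]
4. C_y = 4  [C = 2·N−B = 2·(14, 8)−(13, 12)]
   so C = (15, 4)

C = (15, 4)
B = (13, 12)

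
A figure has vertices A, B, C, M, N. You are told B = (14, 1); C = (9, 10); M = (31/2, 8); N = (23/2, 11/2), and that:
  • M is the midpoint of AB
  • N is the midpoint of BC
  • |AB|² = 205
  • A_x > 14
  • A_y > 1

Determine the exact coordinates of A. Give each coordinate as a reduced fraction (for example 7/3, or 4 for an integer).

A = (17, 15)

1. A_x = 17  [A = 2·M−B = 2·(31/2, 8)−(14, 1)]
2. A_y = 15  [A = 2·M−B = 2·(31/2, 8)−(14, 1)]
   so A = (17, 15)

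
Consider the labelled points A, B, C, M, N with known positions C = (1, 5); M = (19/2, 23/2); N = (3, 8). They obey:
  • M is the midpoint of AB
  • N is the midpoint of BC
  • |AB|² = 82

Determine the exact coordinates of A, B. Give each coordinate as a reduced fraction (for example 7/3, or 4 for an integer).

1. B_x = 5  [B = 2·N−C = 2·(3, 8)−(1, 5)]
2. B_y = 11  [B = 2·N−C = 2·(3, 8)−(1, 5)]
   so B = (5, 11)
3. A_x = 14  [A = 2·M−B = 2·(19/2, 23/2)−(5, 11)]
4. A_y = 12  [A = 2·M−B = 2·(19/2, 23/2)−(5, 11)]
   so A = (14, 12)

A = (14, 12)
B = (5, 11)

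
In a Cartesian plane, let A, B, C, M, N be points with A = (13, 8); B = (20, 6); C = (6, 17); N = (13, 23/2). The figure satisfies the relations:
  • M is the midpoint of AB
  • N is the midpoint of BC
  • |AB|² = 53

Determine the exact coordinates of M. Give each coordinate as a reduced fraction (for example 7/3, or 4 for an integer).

M = (33/2, 7)

1. M_x = 33/2  [2·M = A+B = (13, 8)+(20, 6)]
2. M_y = 7  [2·M = A+B = (13, 8)+(20, 6)]
   so M = (33/2, 7)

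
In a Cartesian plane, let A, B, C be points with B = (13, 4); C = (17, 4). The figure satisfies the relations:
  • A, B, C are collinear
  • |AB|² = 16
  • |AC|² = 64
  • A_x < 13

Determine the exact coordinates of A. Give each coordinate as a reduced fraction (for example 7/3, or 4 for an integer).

1. A_x = 9  [[A, B, C are collinear ⇒ 4y-16=0] ∩ [|A−(13, 4)|²=16]]
2. A_y = 4  [[A, B, C are collinear ⇒ 4y-16=0] ∩ [|A−(13, 4)|²=16]]
   so A = (9, 4)

A = (9, 4)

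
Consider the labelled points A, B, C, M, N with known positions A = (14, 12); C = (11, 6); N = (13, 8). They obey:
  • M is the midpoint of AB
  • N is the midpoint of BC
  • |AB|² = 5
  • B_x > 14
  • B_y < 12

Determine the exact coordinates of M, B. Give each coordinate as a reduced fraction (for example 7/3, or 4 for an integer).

M = (29/2, 11)
B = (15, 10)

1. B_x = 15  [B = 2·N−C = 2·(13, 8)−(11, 6)]
2. B_y = 10  [B = 2·N−C = 2·(13, 8)−(11, 6)]
   so B = (15, 10)
3. M_x = 29/2  [2·M = A+B = (14, 12)+(15, 10)]
4. M_y = 11  [2·M = A+B = (14, 12)+(15, 10)]
   so M = (29/2, 11)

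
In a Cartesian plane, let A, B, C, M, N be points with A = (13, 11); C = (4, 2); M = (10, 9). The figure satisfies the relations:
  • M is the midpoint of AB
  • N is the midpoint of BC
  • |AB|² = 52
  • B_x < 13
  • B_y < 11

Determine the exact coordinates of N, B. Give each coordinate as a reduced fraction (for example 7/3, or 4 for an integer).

1. B_x = 7  [B = 2·M−A = 2·(10, 9)−(13, 11)]
2. B_y = 7  [B = 2·M−A = 2·(10, 9)−(13, 11)]
   so B = (7, 7)
3. N_x = 11/2  [2·N = B+C = (7, 7)+(4, 2)]
4. N_y = 9/2  [2·N = B+C = (7, 7)+(4, 2)]
   so N = (11/2, 9/2)

N = (11/2, 9/2)
B = (7, 7)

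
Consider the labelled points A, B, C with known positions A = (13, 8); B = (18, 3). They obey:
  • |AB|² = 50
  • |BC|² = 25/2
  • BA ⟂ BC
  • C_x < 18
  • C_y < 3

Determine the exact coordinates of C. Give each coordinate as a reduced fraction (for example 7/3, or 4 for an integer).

C = (31/2, 1/2)

1. C_x = 31/2  [[BA ⟂ BC ⇒ -5x+5y+75=0] ∩ [|C−(18, 3)|²=25/2]]
2. C_y = 1/2  [[BA ⟂ BC ⇒ -5x+5y+75=0] ∩ [|C−(18, 3)|²=25/2]]
   so C = (31/2, 1/2)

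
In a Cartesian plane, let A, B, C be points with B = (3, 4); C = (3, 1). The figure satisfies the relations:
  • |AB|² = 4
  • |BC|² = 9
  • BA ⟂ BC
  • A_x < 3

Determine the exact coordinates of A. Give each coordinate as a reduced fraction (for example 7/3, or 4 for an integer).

A = (1, 4)

1. A_x = 1  [[BA ⟂ BC ⇒ -3y+12=0] ∩ [|A−(3, 4)|²=4]]
2. A_y = 4  [[BA ⟂ BC ⇒ -3y+12=0] ∩ [|A−(3, 4)|²=4]]
   so A = (1, 4)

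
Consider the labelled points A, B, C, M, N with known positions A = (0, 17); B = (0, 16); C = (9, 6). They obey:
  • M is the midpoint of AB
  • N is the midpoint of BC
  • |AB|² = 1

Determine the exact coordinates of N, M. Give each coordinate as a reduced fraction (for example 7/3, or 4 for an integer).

1. M_x = 0  [2·M = A+B = (0, 17)+(0, 16)]
2. M_y = 33/2  [2·M = A+B = (0, 17)+(0, 16)]
   so M = (0, 33/2)
3. N_x = 9/2  [2·N = B+C = (0, 16)+(9, 6)]
4. N_y = 11  [2·N = B+C = (0, 16)+(9, 6)]
   so N = (9/2, 11)

N = (9/2, 11)
M = (0, 33/2)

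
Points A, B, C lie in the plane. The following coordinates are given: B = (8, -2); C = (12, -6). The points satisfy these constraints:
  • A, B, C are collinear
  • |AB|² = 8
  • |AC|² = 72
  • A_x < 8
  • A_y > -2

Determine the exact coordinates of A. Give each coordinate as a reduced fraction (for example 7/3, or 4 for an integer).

A = (6, 0)

1. A_x = 6  [[A, B, C are collinear ⇒ 4x+4y-24=0] ∩ [|A−(8, -2)|²=8]]
2. A_y = 0  [[A, B, C are collinear ⇒ 4x+4y-24=0] ∩ [|A−(8, -2)|²=8]]
   so A = (6, 0)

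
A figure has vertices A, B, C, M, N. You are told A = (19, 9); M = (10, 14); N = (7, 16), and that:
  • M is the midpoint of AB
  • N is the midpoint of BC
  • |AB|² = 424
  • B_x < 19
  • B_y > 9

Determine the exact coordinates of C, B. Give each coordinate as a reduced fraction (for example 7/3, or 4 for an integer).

1. B_x = 1  [B = 2·M−A = 2·(10, 14)−(19, 9)]
2. B_y = 19  [B = 2·M−A = 2·(10, 14)−(19, 9)]
   so B = (1, 19)
3. C_x = 13  [C = 2·N−B = 2·(7, 16)−(1, 19)]
4. C_y = 13  [C = 2·N−B = 2·(7, 16)−(1, 19)]
   so C = (13, 13)

C = (13, 13)
B = (1, 19)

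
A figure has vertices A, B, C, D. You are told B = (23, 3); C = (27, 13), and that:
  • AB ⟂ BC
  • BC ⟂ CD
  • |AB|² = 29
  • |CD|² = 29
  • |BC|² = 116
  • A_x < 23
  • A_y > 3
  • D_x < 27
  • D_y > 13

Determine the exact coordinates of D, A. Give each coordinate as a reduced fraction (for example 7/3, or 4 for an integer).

1. D_x = 22  [[BC ⟂ CD ⇒ 4x+10y-238=0] ∩ [|D−(27, 13)|²=29]]
2. D_y = 15  [[BC ⟂ CD ⇒ 4x+10y-238=0] ∩ [|D−(27, 13)|²=29]]
   so D = (22, 15)
3. A_x = 18  [[AB ⟂ BC ⇒ -4x-10y+122=0] ∩ [|A−(23, 3)|²=29]]
4. A_y = 5  [[AB ⟂ BC ⇒ -4x-10y+122=0] ∩ [|A−(23, 3)|²=29]]
   so A = (18, 5)

D = (22, 15)
A = (18, 5)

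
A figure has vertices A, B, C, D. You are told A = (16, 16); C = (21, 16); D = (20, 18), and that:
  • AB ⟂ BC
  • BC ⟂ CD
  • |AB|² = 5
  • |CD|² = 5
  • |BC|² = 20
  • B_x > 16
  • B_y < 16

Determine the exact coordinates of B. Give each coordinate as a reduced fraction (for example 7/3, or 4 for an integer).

B = (17, 14)

1. B_x = 17  [[BC ⟂ CD ⇒ 1x-2y+11=0] ∩ [|B−(16, 16)|²=5]]
2. B_y = 14  [[BC ⟂ CD ⇒ 1x-2y+11=0] ∩ [|B−(16, 16)|²=5]]
   so B = (17, 14)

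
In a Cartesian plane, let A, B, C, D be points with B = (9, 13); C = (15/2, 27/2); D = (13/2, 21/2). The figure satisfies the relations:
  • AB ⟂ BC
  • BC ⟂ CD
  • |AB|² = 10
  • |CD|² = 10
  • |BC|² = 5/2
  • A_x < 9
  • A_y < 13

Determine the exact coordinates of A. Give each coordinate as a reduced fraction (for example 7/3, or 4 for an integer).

1. A_x = 8  [[AB ⟂ BC ⇒ 3/2x-1/2y-7=0] ∩ [|A−(9, 13)|²=10]]
2. A_y = 10  [[AB ⟂ BC ⇒ 3/2x-1/2y-7=0] ∩ [|A−(9, 13)|²=10]]
   so A = (8, 10)

A = (8, 10)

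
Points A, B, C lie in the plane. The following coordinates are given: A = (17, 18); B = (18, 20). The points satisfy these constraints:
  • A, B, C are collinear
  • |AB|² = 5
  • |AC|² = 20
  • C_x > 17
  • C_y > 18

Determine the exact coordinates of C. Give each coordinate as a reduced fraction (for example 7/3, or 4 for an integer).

C = (19, 22)

1. C_x = 19  [[A, B, C are collinear ⇒ -2x+1y+16=0] ∩ [|C−(17, 18)|²=20]]
2. C_y = 22  [[A, B, C are collinear ⇒ -2x+1y+16=0] ∩ [|C−(17, 18)|²=20]]
   so C = (19, 22)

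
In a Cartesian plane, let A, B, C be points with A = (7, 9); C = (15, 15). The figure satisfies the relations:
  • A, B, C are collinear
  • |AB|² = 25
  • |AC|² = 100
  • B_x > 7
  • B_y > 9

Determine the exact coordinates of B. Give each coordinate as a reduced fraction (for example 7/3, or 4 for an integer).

B = (11, 12)

1. B_x = 11  [[A, B, C are collinear ⇒ 6x-8y+30=0] ∩ [|B−(7, 9)|²=25]]
2. B_y = 12  [[A, B, C are collinear ⇒ 6x-8y+30=0] ∩ [|B−(7, 9)|²=25]]
   so B = (11, 12)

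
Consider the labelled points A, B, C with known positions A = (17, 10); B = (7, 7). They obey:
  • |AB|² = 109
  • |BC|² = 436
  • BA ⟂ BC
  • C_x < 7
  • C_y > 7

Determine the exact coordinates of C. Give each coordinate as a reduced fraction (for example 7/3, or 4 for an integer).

C = (1, 27)

1. C_x = 1  [[BA ⟂ BC ⇒ 10x+3y-91=0] ∩ [|C−(7, 7)|²=436]]
2. C_y = 27  [[BA ⟂ BC ⇒ 10x+3y-91=0] ∩ [|C−(7, 7)|²=436]]
   so C = (1, 27)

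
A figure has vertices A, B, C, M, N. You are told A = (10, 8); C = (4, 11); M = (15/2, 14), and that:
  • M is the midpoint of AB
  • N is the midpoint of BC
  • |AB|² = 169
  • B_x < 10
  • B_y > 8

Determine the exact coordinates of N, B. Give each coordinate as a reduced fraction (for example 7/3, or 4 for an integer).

1. B_x = 5  [B = 2·M−A = 2·(15/2, 14)−(10, 8)]
2. B_y = 20  [B = 2·M−A = 2·(15/2, 14)−(10, 8)]
   so B = (5, 20)
3. N_x = 9/2  [2·N = B+C = (5, 20)+(4, 11)]
4. N_y = 31/2  [2·N = B+C = (5, 20)+(4, 11)]
   so N = (9/2, 31/2)

N = (9/2, 31/2)
B = (5, 20)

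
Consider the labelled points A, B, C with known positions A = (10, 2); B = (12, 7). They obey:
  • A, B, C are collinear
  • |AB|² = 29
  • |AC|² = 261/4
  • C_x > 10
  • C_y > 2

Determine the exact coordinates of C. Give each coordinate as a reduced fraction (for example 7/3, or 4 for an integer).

C = (13, 19/2)

1. C_x = 13  [[A, B, C are collinear ⇒ -5x+2y+46=0] ∩ [|C−(10, 2)|²=261/4]]
2. C_y = 19/2  [[A, B, C are collinear ⇒ -5x+2y+46=0] ∩ [|C−(10, 2)|²=261/4]]
   so C = (13, 19/2)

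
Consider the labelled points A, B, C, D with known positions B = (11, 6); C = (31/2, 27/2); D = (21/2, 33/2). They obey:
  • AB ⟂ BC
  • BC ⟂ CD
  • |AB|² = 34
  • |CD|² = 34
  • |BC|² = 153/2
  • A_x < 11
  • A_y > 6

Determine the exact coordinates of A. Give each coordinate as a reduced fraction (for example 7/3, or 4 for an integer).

A = (6, 9)

1. A_x = 6  [[AB ⟂ BC ⇒ -9/2x-15/2y+189/2=0] ∩ [|A−(11, 6)|²=34]]
2. A_y = 9  [[AB ⟂ BC ⇒ -9/2x-15/2y+189/2=0] ∩ [|A−(11, 6)|²=34]]
   so A = (6, 9)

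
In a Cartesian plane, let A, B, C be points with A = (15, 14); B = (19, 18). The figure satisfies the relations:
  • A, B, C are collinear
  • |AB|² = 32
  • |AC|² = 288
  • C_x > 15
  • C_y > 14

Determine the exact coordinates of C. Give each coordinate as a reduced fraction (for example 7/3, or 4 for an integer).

C = (27, 26)

1. C_x = 27  [[A, B, C are collinear ⇒ -4x+4y+4=0] ∩ [|C−(15, 14)|²=288]]
2. C_y = 26  [[A, B, C are collinear ⇒ -4x+4y+4=0] ∩ [|C−(15, 14)|²=288]]
   so C = (27, 26)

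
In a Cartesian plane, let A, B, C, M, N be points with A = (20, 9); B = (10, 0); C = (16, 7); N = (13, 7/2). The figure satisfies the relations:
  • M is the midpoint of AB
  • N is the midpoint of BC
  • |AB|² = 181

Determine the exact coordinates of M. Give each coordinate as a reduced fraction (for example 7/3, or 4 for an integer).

M = (15, 9/2)

1. M_x = 15  [2·M = A+B = (20, 9)+(10, 0)]
2. M_y = 9/2  [2·M = A+B = (20, 9)+(10, 0)]
   so M = (15, 9/2)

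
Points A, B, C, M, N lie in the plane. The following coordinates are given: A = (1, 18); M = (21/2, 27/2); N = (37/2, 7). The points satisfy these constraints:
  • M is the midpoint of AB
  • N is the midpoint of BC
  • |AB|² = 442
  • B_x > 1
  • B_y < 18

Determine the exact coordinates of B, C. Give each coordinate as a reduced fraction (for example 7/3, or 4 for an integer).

1. B_x = 20  [B = 2·M−A = 2·(21/2, 27/2)−(1, 18)]
2. B_y = 9  [B = 2·M−A = 2·(21/2, 27/2)−(1, 18)]
   so B = (20, 9)
3. C_x = 17  [C = 2·N−B = 2·(37/2, 7)−(20, 9)]
4. C_y = 5  [C = 2·N−B = 2·(37/2, 7)−(20, 9)]
   so C = (17, 5)

B = (20, 9)
C = (17, 5)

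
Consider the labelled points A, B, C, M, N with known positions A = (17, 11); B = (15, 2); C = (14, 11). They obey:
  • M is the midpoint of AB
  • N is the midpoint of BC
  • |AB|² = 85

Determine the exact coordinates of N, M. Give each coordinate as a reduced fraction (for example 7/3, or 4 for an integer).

1. M_x = 16  [2·M = A+B = (17, 11)+(15, 2)]
2. M_y = 13/2  [2·M = A+B = (17, 11)+(15, 2)]
   so M = (16, 13/2)
3. N_x = 29/2  [2·N = B+C = (15, 2)+(14, 11)]
4. N_y = 13/2  [2·N = B+C = (15, 2)+(14, 11)]
   so N = (29/2, 13/2)

N = (29/2, 13/2)
M = (16, 13/2)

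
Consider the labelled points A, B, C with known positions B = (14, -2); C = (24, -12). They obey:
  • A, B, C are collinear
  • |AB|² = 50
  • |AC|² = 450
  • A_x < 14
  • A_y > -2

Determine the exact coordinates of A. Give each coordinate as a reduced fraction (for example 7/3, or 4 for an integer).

A = (9, 3)

1. A_x = 9  [[A, B, C are collinear ⇒ 10x+10y-120=0] ∩ [|A−(14, -2)|²=50]]
2. A_y = 3  [[A, B, C are collinear ⇒ 10x+10y-120=0] ∩ [|A−(14, -2)|²=50]]
   so A = (9, 3)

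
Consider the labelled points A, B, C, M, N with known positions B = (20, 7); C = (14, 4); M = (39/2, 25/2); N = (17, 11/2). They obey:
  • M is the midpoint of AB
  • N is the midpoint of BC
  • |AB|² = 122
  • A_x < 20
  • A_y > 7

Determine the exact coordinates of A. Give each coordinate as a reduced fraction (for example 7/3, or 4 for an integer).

1. A_x = 19  [A = 2·M−B = 2·(39/2, 25/2)−(20, 7)]
2. A_y = 18  [A = 2·M−B = 2·(39/2, 25/2)−(20, 7)]
   so A = (19, 18)

A = (19, 18)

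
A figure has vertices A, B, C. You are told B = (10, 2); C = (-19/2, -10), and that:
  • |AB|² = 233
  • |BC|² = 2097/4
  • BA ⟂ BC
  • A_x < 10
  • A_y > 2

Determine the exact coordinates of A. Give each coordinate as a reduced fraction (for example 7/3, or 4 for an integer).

1. A_x = 2  [[BA ⟂ BC ⇒ -39/2x-12y+219=0] ∩ [|A−(10, 2)|²=233]]
2. A_y = 15  [[BA ⟂ BC ⇒ -39/2x-12y+219=0] ∩ [|A−(10, 2)|²=233]]
   so A = (2, 15)

A = (2, 15)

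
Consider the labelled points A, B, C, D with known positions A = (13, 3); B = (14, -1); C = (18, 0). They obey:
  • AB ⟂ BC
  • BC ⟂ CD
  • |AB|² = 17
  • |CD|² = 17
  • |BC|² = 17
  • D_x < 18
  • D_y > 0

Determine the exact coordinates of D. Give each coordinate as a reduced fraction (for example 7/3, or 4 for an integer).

D = (17, 4)

1. D_x = 17  [[BC ⟂ CD ⇒ 4x+1y-72=0] ∩ [|D−(18, 0)|²=17]]
2. D_y = 4  [[BC ⟂ CD ⇒ 4x+1y-72=0] ∩ [|D−(18, 0)|²=17]]
   so D = (17, 4)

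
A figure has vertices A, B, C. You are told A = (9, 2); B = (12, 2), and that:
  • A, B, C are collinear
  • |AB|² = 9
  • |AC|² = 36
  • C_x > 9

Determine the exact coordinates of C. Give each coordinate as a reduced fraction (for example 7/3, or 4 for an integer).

C = (15, 2)

1. C_x = 15  [[A, B, C are collinear ⇒ 3y-6=0] ∩ [|C−(9, 2)|²=36]]
2. C_y = 2  [[A, B, C are collinear ⇒ 3y-6=0] ∩ [|C−(9, 2)|²=36]]
   so C = (15, 2)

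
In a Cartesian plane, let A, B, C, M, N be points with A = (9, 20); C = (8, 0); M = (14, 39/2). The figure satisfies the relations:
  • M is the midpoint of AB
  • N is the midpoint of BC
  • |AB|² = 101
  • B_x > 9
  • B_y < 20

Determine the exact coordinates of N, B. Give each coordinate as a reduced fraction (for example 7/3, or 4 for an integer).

N = (27/2, 19/2)
B = (19, 19)

1. B_x = 19  [B = 2·M−A = 2·(14, 39/2)−(9, 20)]
2. B_y = 19  [B = 2·M−A = 2·(14, 39/2)−(9, 20)]
   so B = (19, 19)
3. N_x = 27/2  [2·N = B+C = (19, 19)+(8, 0)]
4. N_y = 19/2  [2·N = B+C = (19, 19)+(8, 0)]
   so N = (27/2, 19/2)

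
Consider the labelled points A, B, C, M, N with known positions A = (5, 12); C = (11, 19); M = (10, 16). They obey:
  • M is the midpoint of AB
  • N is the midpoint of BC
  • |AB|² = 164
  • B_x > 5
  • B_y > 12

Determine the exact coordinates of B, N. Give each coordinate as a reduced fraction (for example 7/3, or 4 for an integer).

B = (15, 20)
N = (13, 39/2)

1. B_x = 15  [B = 2·M−A = 2·(10, 16)−(5, 12)]
2. B_y = 20  [B = 2·M−A = 2·(10, 16)−(5, 12)]
   so B = (15, 20)
3. N_x = 13  [2·N = B+C = (15, 20)+(11, 19)]
4. N_y = 39/2  [2·N = B+C = (15, 20)+(11, 19)]
   so N = (13, 39/2)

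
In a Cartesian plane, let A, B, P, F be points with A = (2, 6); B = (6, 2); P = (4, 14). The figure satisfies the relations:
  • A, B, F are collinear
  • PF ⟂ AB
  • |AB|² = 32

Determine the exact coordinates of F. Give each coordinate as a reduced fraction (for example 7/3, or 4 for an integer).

F = (-1, 9)

1. F_x = -1  [[A, B, F are collinear ⇒ 4x+4y-32=0] ∩ [PF ⟂ AB ⇒ 4x-4y+40=0]]
2. F_y = 9  [[A, B, F are collinear ⇒ 4x+4y-32=0] ∩ [PF ⟂ AB ⇒ 4x-4y+40=0]]
   so F = (-1, 9)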